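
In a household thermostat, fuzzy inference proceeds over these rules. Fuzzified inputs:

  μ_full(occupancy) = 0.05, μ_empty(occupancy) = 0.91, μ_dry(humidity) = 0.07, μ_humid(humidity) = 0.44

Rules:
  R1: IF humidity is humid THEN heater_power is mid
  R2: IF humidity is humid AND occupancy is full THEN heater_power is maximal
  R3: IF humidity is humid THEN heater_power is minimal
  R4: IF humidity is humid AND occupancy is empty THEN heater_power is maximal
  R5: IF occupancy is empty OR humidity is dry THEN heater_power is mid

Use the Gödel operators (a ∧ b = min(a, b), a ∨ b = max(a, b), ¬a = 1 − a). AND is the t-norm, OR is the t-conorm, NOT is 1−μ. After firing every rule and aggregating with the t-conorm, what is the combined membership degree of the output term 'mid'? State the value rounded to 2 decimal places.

0.91

R1: humid=0.44 → w = 0.44
R2: humid=0.44, full=0.05; AND[min(a, b)] → w = 0.05
R3: humid=0.44 → w = 0.44
R4: humid=0.44, empty=0.91; AND[min(a, b)] → w = 0.44
R5: empty=0.91, dry=0.07; OR[max(a, b)] → w = 0.91
Rules with consequent 'mid': {R1, R5} → strengths 0.44, 0.91
Aggregate via t-conorm [max(a, b)]: 0.91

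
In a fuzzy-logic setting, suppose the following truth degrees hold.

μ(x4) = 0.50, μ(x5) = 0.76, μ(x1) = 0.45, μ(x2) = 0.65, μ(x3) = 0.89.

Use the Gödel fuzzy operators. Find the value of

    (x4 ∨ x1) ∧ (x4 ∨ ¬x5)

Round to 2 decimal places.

x4 ∨ x1 = max(a, b) on (0.50, 0.45) = 0.50
¬x5 = 1 − 0.76 = 0.24
x4 ∨ ¬x5 = max(a, b) on (0.50, 0.24) = 0.50
(x4 ∨ x1) ∧ (x4 ∨ ¬x5) = min(a, b) on (0.50, 0.50) = 0.50

0.50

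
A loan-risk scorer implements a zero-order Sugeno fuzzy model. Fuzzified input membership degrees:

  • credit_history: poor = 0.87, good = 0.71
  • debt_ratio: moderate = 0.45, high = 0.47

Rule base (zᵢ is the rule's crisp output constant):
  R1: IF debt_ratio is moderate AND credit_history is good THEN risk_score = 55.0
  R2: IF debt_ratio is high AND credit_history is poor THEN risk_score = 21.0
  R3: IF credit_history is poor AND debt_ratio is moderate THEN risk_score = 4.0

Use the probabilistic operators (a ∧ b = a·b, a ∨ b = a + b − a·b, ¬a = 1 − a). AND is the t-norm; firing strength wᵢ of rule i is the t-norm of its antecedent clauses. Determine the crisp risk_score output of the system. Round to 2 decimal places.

24.76

R1 (z=55.0): moderate=0.45, good=0.71; AND[a·b] → w = 0.3195
R2 (z=21.0): high=0.47, poor=0.87; AND[a·b] → w = 0.4089
R3 (z=4.0): poor=0.87, moderate=0.45; AND[a·b] → w = 0.3915
Weighted average = (0.3195·55.0 + 0.4089·21.0 + 0.3915·4.0) / (0.3195 + 0.4089 + 0.3915)
  = 27.7254 / 1.1199 = 24.76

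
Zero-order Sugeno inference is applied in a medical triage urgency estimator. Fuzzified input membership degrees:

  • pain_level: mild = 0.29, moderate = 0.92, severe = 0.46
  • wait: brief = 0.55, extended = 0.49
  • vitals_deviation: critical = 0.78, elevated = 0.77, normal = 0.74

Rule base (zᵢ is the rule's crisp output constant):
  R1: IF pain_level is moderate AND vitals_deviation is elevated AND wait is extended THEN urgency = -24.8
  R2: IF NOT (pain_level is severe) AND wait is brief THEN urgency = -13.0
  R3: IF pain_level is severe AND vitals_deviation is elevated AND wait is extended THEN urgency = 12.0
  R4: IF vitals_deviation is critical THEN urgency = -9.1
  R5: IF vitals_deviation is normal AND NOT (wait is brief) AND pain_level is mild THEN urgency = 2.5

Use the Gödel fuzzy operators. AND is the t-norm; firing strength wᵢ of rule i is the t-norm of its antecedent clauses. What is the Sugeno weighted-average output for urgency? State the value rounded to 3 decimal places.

-7.822

R1 (z=-24.8): moderate=0.92, elevated=0.77, extended=0.49; AND[min(a, b)] → w = 0.49
R2 (z=-13.0): ¬severe=1−0.46=0.54, brief=0.55; AND[min(a, b)] → w = 0.54
R3 (z=12.0): severe=0.46, elevated=0.77, extended=0.49; AND[min(a, b)] → w = 0.46
R4 (z=-9.1): critical=0.78 → w = 0.78
R5 (z=2.5): normal=0.74, ¬brief=1−0.55=0.45, mild=0.29; AND[min(a, b)] → w = 0.29
Weighted average = (0.49·-24.8 + 0.54·-13.0 + 0.46·12.0 + 0.78·-9.1 + 0.29·2.5) / (0.49 + 0.54 + 0.46 + 0.78 + 0.29)
  = -20.0250 / 2.5600 = -7.822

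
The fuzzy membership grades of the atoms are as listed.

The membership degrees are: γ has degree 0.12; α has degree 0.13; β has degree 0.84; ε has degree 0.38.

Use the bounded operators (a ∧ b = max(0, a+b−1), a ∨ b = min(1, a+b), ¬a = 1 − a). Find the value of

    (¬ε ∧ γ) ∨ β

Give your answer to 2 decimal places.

0.84

¬ε = 1 − 0.38 = 0.62
¬ε ∧ γ = max(0, a+b−1) on (0.62, 0.12) = 0.00
(¬ε ∧ γ) ∨ β = min(1, a+b) on (0.00, 0.84) = 0.84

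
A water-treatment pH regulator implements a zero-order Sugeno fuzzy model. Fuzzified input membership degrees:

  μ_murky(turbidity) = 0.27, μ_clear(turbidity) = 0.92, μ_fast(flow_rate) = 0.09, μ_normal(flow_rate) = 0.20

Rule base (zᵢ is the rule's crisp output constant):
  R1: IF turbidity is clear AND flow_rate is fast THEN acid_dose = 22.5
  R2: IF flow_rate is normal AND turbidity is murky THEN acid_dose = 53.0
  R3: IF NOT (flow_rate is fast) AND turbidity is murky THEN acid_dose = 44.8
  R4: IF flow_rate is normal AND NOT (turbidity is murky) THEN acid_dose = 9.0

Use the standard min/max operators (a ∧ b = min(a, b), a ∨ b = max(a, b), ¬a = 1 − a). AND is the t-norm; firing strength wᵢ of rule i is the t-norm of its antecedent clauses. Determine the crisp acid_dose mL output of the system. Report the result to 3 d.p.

R1 (z=22.5): clear=0.92, fast=0.09; AND[min(a, b)] → w = 0.09
R2 (z=53.0): normal=0.20, murky=0.27; AND[min(a, b)] → w = 0.20
R3 (z=44.8): ¬fast=1−0.09=0.91, murky=0.27; AND[min(a, b)] → w = 0.27
R4 (z=9.0): normal=0.20, ¬murky=1−0.27=0.73; AND[min(a, b)] → w = 0.20
Weighted average = (0.09·22.5 + 0.20·53.0 + 0.27·44.8 + 0.20·9.0) / (0.09 + 0.20 + 0.27 + 0.20)
  = 26.5210 / 0.7600 = 34.896

34.896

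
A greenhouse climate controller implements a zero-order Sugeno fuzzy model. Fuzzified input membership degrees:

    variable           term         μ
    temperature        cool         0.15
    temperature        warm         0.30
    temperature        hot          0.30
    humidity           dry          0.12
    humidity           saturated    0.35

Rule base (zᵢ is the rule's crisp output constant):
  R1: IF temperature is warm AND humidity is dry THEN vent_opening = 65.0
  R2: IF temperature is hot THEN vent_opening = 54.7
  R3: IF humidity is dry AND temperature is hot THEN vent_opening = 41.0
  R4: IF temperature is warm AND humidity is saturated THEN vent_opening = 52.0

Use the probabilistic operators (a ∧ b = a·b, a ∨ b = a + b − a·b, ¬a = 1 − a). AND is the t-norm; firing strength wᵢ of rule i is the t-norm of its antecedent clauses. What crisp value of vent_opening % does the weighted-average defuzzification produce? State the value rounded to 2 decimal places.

R1 (z=65.0): warm=0.30, dry=0.12; AND[a·b] → w = 0.0360
R2 (z=54.7): hot=0.30 → w = 0.3000
R3 (z=41.0): dry=0.12, hot=0.30; AND[a·b] → w = 0.0360
R4 (z=52.0): warm=0.30, saturated=0.35; AND[a·b] → w = 0.1050
Weighted average = (0.0360·65.0 + 0.3000·54.7 + 0.0360·41.0 + 0.1050·52.0) / (0.0360 + 0.3000 + 0.0360 + 0.1050)
  = 25.6860 / 0.4770 = 53.85

53.85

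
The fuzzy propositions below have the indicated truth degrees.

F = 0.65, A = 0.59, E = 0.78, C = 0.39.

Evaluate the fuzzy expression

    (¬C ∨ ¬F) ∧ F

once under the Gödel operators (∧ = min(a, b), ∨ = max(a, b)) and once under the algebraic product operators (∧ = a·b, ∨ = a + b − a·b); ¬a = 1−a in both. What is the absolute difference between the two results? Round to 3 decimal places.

Under Gödel:
  ¬C = 1 − 0.39 = 0.61
  ¬F = 1 − 0.65 = 0.35
  ¬C ∨ ¬F = max(a, b) on (0.61, 0.35) = 0.61
  (¬C ∨ ¬F) ∧ F = min(a, b) on (0.61, 0.65) = 0.61
  → value = 0.6100
Under algebraic product:
  ¬C = 1 − 0.3900 = 0.6100
  ¬F = 1 − 0.6500 = 0.3500
  ¬C ∨ ¬F = a + b − a·b on (0.6100, 0.3500) = 0.7465
  (¬C ∨ ¬F) ∧ F = a·b on (0.7465, 0.6500) = 0.4852
  → value = 0.4852
|0.6100 − 0.4852| = 0.125

0.125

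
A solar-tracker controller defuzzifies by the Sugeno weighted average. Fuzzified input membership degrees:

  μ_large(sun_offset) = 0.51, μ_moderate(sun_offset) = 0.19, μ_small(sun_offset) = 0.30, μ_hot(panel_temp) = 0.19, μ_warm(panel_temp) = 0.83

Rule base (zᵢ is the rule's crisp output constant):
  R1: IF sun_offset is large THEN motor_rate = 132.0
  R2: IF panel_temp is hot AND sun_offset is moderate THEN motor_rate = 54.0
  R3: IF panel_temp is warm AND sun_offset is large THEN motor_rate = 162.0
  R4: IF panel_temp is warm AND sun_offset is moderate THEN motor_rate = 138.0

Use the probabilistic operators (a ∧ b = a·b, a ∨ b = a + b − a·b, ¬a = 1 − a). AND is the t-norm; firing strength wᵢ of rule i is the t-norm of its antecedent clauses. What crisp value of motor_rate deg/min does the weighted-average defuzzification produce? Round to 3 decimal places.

R1 (z=132.0): large=0.51 → w = 0.5100
R2 (z=54.0): hot=0.19, moderate=0.19; AND[a·b] → w = 0.0361
R3 (z=162.0): warm=0.83, large=0.51; AND[a·b] → w = 0.4233
R4 (z=138.0): warm=0.83, moderate=0.19; AND[a·b] → w = 0.1577
Weighted average = (0.5100·132.0 + 0.0361·54.0 + 0.4233·162.0 + 0.1577·138.0) / (0.5100 + 0.0361 + 0.4233 + 0.1577)
  = 159.6066 / 1.1271 = 141.608

141.608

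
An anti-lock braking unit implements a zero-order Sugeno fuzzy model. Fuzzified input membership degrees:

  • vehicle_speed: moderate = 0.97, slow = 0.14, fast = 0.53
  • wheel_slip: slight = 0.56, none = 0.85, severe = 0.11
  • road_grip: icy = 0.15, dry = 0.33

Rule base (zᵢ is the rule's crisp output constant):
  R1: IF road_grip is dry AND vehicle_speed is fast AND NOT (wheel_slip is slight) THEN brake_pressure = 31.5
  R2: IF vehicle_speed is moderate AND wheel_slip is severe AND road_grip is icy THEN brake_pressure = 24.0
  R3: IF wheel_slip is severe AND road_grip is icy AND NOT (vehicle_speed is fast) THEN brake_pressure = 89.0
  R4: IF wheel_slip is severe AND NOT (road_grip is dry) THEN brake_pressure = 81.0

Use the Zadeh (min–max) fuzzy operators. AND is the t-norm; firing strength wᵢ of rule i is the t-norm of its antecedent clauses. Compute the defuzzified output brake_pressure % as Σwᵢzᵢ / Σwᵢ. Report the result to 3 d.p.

R1 (z=31.5): dry=0.33, fast=0.53, ¬slight=1−0.56=0.44; AND[min(a, b)] → w = 0.33
R2 (z=24.0): moderate=0.97, severe=0.11, icy=0.15; AND[min(a, b)] → w = 0.11
R3 (z=89.0): severe=0.11, icy=0.15, ¬fast=1−0.53=0.47; AND[min(a, b)] → w = 0.11
R4 (z=81.0): severe=0.11, ¬dry=1−0.33=0.67; AND[min(a, b)] → w = 0.11
Weighted average = (0.33·31.5 + 0.11·24.0 + 0.11·89.0 + 0.11·81.0) / (0.33 + 0.11 + 0.11 + 0.11)
  = 31.7350 / 0.6600 = 48.083

48.083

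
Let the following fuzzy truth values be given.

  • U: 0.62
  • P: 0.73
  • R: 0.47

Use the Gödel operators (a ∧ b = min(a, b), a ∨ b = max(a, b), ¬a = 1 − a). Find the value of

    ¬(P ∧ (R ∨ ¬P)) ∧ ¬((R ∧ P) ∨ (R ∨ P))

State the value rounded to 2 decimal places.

¬P = 1 − 0.73 = 0.27
R ∨ ¬P = max(a, b) on (0.47, 0.27) = 0.47
P ∧ (R ∨ ¬P) = min(a, b) on (0.73, 0.47) = 0.47
¬(P ∧ (R ∨ ¬P)) = 1 − 0.47 = 0.53
R ∧ P = min(a, b) on (0.47, 0.73) = 0.47
R ∨ P = max(a, b) on (0.47, 0.73) = 0.73
(R ∧ P) ∨ (R ∨ P) = max(a, b) on (0.47, 0.73) = 0.73
¬((R ∧ P) ∨ (R ∨ P)) = 1 − 0.73 = 0.27
¬(P ∧ (R ∨ ¬P)) ∧ ¬((R ∧ P) ∨ (R ∨ P)) = min(a, b) on (0.53, 0.27) = 0.27

0.27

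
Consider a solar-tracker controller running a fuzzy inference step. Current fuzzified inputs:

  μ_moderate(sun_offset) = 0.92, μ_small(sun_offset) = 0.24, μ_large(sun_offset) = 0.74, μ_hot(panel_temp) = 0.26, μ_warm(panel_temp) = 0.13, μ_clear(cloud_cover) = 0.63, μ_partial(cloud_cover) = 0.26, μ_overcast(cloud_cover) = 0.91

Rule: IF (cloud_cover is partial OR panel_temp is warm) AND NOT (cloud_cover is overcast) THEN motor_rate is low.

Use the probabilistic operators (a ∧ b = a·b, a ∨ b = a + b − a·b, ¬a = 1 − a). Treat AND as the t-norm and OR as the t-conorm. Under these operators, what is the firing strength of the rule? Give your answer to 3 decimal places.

0.032

firing strength: (partial=0.26 OR warm=0.13) = 0.3562; AND[a·b] with ¬overcast=1−0.91=0.09 → w = 0.0321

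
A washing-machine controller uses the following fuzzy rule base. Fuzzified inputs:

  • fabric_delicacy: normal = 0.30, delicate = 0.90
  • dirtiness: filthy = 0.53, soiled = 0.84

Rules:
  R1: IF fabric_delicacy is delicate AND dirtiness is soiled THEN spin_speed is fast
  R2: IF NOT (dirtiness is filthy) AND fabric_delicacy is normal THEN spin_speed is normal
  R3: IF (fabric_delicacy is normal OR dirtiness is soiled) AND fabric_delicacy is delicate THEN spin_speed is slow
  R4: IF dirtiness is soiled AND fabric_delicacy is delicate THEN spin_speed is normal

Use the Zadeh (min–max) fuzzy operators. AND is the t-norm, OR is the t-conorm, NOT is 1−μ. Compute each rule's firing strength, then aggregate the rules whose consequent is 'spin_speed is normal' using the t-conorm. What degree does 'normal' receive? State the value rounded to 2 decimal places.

R1: delicate=0.90, soiled=0.84; AND[min(a, b)] → w = 0.84
R2: ¬filthy=1−0.53=0.47, normal=0.30; AND[min(a, b)] → w = 0.30
R3: (normal=0.30 OR soiled=0.84) = 0.84; AND[min(a, b)] with delicate=0.90 → w = 0.84
R4: soiled=0.84, delicate=0.90; AND[min(a, b)] → w = 0.84
Rules with consequent 'normal': {R2, R4} → strengths 0.30, 0.84
Aggregate via t-conorm [max(a, b)]: 0.84

0.84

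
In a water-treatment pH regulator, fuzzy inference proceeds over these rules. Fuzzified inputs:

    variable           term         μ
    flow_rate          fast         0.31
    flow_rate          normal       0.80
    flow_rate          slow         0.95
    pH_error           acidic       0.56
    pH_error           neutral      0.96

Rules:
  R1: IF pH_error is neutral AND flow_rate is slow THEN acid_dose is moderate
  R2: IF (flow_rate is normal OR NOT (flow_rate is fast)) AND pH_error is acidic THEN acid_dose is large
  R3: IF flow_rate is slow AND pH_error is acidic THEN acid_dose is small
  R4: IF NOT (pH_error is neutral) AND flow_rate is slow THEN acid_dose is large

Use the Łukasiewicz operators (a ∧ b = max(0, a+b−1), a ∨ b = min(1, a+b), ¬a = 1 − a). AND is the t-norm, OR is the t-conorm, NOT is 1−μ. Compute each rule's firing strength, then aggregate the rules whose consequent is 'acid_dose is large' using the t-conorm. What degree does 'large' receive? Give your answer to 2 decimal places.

0.56

R1: neutral=0.96, slow=0.95; AND[max(0, a+b−1)] → w = 0.91
R2: (normal=0.80 OR ¬fast=1−0.31=0.69) = 1.00; AND[max(0, a+b−1)] with acidic=0.56 → w = 0.56
R3: slow=0.95, acidic=0.56; AND[max(0, a+b−1)] → w = 0.51
R4: ¬neutral=1−0.96=0.04, slow=0.95; AND[max(0, a+b−1)] → w = 0.00
Rules with consequent 'large': {R2, R4} → strengths 0.56, 0.00
Aggregate via t-conorm [min(1, a+b)]: 0.56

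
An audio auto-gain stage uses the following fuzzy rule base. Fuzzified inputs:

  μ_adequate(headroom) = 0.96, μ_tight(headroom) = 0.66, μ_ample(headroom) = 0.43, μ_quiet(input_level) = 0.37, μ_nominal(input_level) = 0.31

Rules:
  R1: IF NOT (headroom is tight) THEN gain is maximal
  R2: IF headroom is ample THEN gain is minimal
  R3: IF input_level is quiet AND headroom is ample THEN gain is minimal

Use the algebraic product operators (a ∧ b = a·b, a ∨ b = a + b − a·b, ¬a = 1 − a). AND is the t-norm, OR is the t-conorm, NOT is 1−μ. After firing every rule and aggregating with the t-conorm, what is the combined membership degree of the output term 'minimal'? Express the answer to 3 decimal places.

R1: ¬tight=1−0.66=0.34 → w = 0.3400
R2: ample=0.43 → w = 0.4300
R3: quiet=0.37, ample=0.43; AND[a·b] → w = 0.1591
Rules with consequent 'minimal': {R2, R3} → strengths 0.4300, 0.1591
Aggregate via t-conorm [a + b − a·b]: 0.5207

0.521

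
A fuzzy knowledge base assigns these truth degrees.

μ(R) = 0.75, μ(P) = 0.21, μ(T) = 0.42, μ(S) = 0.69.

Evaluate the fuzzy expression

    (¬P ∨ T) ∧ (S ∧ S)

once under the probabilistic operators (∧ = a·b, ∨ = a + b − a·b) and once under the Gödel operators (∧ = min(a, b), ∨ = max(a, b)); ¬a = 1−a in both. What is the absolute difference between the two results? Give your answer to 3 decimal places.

0.272

Under probabilistic:
  ¬P = 1 − 0.2100 = 0.7900
  ¬P ∨ T = a + b − a·b on (0.7900, 0.4200) = 0.8782
  S ∧ S = a·b on (0.6900, 0.6900) = 0.4761
  (¬P ∨ T) ∧ (S ∧ S) = a·b on (0.8782, 0.4761) = 0.4181
  → value = 0.4181
Under Gödel:
  ¬P = 1 − 0.21 = 0.79
  ¬P ∨ T = max(a, b) on (0.79, 0.42) = 0.79
  S ∧ S = min(a, b) on (0.69, 0.69) = 0.69
  (¬P ∨ T) ∧ (S ∧ S) = min(a, b) on (0.79, 0.69) = 0.69
  → value = 0.6900
|0.4181 − 0.6900| = 0.272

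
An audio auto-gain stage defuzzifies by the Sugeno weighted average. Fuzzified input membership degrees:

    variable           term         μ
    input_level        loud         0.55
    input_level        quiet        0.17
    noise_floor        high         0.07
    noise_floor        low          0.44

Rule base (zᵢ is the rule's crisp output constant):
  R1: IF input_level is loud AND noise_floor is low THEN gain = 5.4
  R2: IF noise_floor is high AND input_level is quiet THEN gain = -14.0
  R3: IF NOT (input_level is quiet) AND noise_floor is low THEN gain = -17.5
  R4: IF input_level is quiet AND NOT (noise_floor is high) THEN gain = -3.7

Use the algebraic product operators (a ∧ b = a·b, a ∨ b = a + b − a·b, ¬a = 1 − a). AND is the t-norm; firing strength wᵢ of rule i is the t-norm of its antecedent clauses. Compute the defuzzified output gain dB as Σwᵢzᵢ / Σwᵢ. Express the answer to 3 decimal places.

R1 (z=5.4): loud=0.55, low=0.44; AND[a·b] → w = 0.2420
R2 (z=-14.0): high=0.07, quiet=0.17; AND[a·b] → w = 0.0119
R3 (z=-17.5): ¬quiet=1−0.17=0.83, low=0.44; AND[a·b] → w = 0.3652
R4 (z=-3.7): quiet=0.17, ¬high=1−0.07=0.93; AND[a·b] → w = 0.1581
Weighted average = (0.2420·5.4 + 0.0119·-14.0 + 0.3652·-17.5 + 0.1581·-3.7) / (0.2420 + 0.0119 + 0.3652 + 0.1581)
  = -5.8358 / 0.7772 = -7.509

-7.509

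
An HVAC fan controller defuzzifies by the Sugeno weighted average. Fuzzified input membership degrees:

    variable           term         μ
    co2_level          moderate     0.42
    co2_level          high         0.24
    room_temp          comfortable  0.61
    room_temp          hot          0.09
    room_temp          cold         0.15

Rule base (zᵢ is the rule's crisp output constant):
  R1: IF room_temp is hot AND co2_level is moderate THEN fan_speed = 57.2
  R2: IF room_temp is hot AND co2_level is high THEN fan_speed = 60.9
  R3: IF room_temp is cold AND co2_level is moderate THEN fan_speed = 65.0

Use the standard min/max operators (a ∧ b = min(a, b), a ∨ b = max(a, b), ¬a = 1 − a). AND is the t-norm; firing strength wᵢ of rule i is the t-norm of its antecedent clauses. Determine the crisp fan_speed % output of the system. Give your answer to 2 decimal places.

R1 (z=57.2): hot=0.09, moderate=0.42; AND[min(a, b)] → w = 0.09
R2 (z=60.9): hot=0.09, high=0.24; AND[min(a, b)] → w = 0.09
R3 (z=65.0): cold=0.15, moderate=0.42; AND[min(a, b)] → w = 0.15
Weighted average = (0.09·57.2 + 0.09·60.9 + 0.15·65.0) / (0.09 + 0.09 + 0.15)
  = 20.3790 / 0.3300 = 61.75

61.75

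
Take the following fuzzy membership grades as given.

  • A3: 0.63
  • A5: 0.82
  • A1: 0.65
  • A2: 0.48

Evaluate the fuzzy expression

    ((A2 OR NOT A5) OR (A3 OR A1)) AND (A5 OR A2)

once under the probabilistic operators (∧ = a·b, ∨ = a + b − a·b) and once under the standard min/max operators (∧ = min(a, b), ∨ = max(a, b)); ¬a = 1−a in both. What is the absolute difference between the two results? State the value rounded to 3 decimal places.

0.206

Under probabilistic:
  NOT A5 = 1 − 0.8200 = 0.1800
  A2 OR NOT A5 = a + b − a·b on (0.4800, 0.1800) = 0.5736
  A3 OR A1 = a + b − a·b on (0.6300, 0.6500) = 0.8705
  (A2 OR NOT A5) OR (A3 OR A1) = a + b − a·b on (0.5736, 0.8705) = 0.9448
  A5 OR A2 = a + b − a·b on (0.8200, 0.4800) = 0.9064
  ((A2 OR NOT A5) OR (A3 OR A1)) AND (A5 OR A2) = a·b on (0.9448, 0.9064) = 0.8563
  → value = 0.8563
Under standard min/max:
  NOT A5 = 1 − 0.82 = 0.18
  A2 OR NOT A5 = max(a, b) on (0.48, 0.18) = 0.48
  A3 OR A1 = max(a, b) on (0.63, 0.65) = 0.65
  (A2 OR NOT A5) OR (A3 OR A1) = max(a, b) on (0.48, 0.65) = 0.65
  A5 OR A2 = max(a, b) on (0.82, 0.48) = 0.82
  ((A2 OR NOT A5) OR (A3 OR A1)) AND (A5 OR A2) = min(a, b) on (0.65, 0.82) = 0.65
  → value = 0.6500
|0.8563 − 0.6500| = 0.206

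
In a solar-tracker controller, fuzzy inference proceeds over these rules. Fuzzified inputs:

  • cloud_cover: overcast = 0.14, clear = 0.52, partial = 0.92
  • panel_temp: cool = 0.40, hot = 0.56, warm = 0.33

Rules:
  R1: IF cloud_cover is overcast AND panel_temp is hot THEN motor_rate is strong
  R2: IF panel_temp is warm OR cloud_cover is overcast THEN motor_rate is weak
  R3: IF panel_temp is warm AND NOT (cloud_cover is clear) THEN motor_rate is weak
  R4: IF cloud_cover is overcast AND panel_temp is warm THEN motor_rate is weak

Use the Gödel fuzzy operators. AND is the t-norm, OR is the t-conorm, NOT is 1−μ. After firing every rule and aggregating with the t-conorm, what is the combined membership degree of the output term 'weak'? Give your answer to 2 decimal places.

R1: overcast=0.14, hot=0.56; AND[min(a, b)] → w = 0.14
R2: warm=0.33, overcast=0.14; OR[max(a, b)] → w = 0.33
R3: warm=0.33, ¬clear=1−0.52=0.48; AND[min(a, b)] → w = 0.33
R4: overcast=0.14, warm=0.33; AND[min(a, b)] → w = 0.14
Rules with consequent 'weak': {R2, R3, R4} → strengths 0.33, 0.33, 0.14
Aggregate via t-conorm [max(a, b)]: 0.33

0.33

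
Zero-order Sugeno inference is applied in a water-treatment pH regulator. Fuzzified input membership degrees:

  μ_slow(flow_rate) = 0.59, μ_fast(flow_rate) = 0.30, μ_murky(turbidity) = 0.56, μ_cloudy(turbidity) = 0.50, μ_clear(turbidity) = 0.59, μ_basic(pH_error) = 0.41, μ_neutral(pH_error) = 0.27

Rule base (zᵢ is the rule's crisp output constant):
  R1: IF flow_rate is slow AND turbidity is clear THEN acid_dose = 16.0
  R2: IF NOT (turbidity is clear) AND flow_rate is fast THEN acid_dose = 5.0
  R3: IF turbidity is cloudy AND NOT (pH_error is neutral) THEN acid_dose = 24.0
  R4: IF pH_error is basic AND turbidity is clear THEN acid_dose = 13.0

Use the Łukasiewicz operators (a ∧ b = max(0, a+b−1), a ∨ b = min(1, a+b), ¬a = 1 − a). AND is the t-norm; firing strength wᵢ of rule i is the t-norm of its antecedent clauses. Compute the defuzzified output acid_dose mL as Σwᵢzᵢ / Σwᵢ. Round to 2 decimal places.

R1 (z=16.0): slow=0.59, clear=0.59; AND[max(0, a+b−1)] → w = 0.18
R2 (z=5.0): ¬clear=1−0.59=0.41, fast=0.30; AND[max(0, a+b−1)] → w = 0.00
R3 (z=24.0): cloudy=0.50, ¬neutral=1−0.27=0.73; AND[max(0, a+b−1)] → w = 0.23
R4 (z=13.0): basic=0.41, clear=0.59; AND[max(0, a+b−1)] → w = 0.00
Weighted average = (0.18·16.0 + 0.00·5.0 + 0.23·24.0 + 0.00·13.0) / (0.18 + 0.00 + 0.23 + 0.00)
  = 8.4000 / 0.4100 = 20.49

20.49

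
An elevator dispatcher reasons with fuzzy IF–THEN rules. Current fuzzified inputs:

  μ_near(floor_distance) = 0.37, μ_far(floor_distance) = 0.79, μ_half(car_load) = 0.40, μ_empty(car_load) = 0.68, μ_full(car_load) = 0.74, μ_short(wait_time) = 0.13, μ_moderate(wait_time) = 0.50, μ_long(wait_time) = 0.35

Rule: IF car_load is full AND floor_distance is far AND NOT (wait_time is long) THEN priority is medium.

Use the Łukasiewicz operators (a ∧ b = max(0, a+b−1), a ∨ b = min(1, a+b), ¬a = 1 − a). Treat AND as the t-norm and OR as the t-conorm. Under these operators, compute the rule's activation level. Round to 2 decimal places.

0.18

firing strength: full=0.74, far=0.79, ¬long=1−0.35=0.65; AND[max(0, a+b−1)] → w = 0.18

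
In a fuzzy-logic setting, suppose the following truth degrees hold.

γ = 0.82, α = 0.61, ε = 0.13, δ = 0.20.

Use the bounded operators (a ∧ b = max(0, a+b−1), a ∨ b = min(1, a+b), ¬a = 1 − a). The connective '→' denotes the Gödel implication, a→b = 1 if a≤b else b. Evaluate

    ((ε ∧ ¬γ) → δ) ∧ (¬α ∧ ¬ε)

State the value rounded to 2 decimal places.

0.26

¬γ = 1 − 0.82 = 0.18
ε ∧ ¬γ = max(0, a+b−1) on (0.13, 0.18) = 0.00
(ε ∧ ¬γ) → δ  [Gödel: 1 if a≤b else b] with a=0.00, b=0.20 → 1.00
¬α = 1 − 0.61 = 0.39
¬ε = 1 − 0.13 = 0.87
¬α ∧ ¬ε = max(0, a+b−1) on (0.39, 0.87) = 0.26
((ε ∧ ¬γ) → δ) ∧ (¬α ∧ ¬ε) = max(0, a+b−1) on (1.00, 0.26) = 0.26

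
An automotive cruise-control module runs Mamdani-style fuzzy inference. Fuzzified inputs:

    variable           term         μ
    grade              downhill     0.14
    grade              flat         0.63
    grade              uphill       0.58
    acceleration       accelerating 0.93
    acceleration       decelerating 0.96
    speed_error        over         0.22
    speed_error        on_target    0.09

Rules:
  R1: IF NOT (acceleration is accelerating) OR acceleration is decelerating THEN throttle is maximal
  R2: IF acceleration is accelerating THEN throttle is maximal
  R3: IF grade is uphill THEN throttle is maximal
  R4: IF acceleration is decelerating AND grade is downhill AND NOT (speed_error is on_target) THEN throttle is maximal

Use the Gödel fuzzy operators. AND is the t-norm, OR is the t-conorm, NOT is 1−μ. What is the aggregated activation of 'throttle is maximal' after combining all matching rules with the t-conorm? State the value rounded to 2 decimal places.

R1: ¬accelerating=1−0.93=0.07, decelerating=0.96; OR[max(a, b)] → w = 0.96
R2: accelerating=0.93 → w = 0.93
R3: uphill=0.58 → w = 0.58
R4: decelerating=0.96, downhill=0.14, ¬on_target=1−0.09=0.91; AND[min(a, b)] → w = 0.14
Rules with consequent 'maximal': {R1, R2, R3, R4} → strengths 0.96, 0.93, 0.58, 0.14
Aggregate via t-conorm [max(a, b)]: 0.96

0.96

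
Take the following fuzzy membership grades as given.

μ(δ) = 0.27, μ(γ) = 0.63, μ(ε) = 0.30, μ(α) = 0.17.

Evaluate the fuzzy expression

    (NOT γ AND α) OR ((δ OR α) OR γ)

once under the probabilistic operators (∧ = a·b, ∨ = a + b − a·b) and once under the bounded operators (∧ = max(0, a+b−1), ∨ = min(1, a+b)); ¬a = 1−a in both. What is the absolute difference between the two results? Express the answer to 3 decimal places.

0.210

Under probabilistic:
  NOT γ = 1 − 0.6300 = 0.3700
  NOT γ AND α = a·b on (0.3700, 0.1700) = 0.0629
  δ OR α = a + b − a·b on (0.2700, 0.1700) = 0.3941
  (δ OR α) OR γ = a + b − a·b on (0.3941, 0.6300) = 0.7758
  (NOT γ AND α) OR ((δ OR α) OR γ) = a + b − a·b on (0.0629, 0.7758) = 0.7899
  → value = 0.7899
Under bounded:
  NOT γ = 1 − 0.63 = 0.37
  NOT γ AND α = max(0, a+b−1) on (0.37, 0.17) = 0.00
  δ OR α = min(1, a+b) on (0.27, 0.17) = 0.44
  (δ OR α) OR γ = min(1, a+b) on (0.44, 0.63) = 1.00
  (NOT γ AND α) OR ((δ OR α) OR γ) = min(1, a+b) on (0.00, 1.00) = 1.00
  → value = 1.0000
|0.7899 − 1.0000| = 0.210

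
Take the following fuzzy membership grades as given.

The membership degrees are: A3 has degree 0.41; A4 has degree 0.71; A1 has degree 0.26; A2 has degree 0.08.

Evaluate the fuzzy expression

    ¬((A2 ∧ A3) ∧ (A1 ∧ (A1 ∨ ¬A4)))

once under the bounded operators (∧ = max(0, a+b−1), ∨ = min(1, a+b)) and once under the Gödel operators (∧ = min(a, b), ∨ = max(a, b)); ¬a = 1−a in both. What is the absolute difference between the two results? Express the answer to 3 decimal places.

0.080

Under bounded:
  A2 ∧ A3 = max(0, a+b−1) on (0.08, 0.41) = 0.00
  ¬A4 = 1 − 0.71 = 0.29
  A1 ∨ ¬A4 = min(1, a+b) on (0.26, 0.29) = 0.55
  A1 ∧ (A1 ∨ ¬A4) = max(0, a+b−1) on (0.26, 0.55) = 0.00
  (A2 ∧ A3) ∧ (A1 ∧ (A1 ∨ ¬A4)) = max(0, a+b−1) on (0.00, 0.00) = 0.00
  ¬((A2 ∧ A3) ∧ (A1 ∧ (A1 ∨ ¬A4))) = 1 − 0.00 = 1.00
  → value = 1.0000
Under Gödel:
  A2 ∧ A3 = min(a, b) on (0.08, 0.41) = 0.08
  ¬A4 = 1 − 0.71 = 0.29
  A1 ∨ ¬A4 = max(a, b) on (0.26, 0.29) = 0.29
  A1 ∧ (A1 ∨ ¬A4) = min(a, b) on (0.26, 0.29) = 0.26
  (A2 ∧ A3) ∧ (A1 ∧ (A1 ∨ ¬A4)) = min(a, b) on (0.08, 0.26) = 0.08
  ¬((A2 ∧ A3) ∧ (A1 ∧ (A1 ∨ ¬A4))) = 1 − 0.08 = 0.92
  → value = 0.9200
|1.0000 − 0.9200| = 0.080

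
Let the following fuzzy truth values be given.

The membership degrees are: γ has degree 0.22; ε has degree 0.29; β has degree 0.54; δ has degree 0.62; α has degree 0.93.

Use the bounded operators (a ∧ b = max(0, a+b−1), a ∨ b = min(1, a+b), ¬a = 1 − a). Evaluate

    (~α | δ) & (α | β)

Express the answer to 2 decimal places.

0.69

~α = 1 − 0.93 = 0.07
~α | δ = min(1, a+b) on (0.07, 0.62) = 0.69
α | β = min(1, a+b) on (0.93, 0.54) = 1.00
(~α | δ) & (α | β) = max(0, a+b−1) on (0.69, 1.00) = 0.69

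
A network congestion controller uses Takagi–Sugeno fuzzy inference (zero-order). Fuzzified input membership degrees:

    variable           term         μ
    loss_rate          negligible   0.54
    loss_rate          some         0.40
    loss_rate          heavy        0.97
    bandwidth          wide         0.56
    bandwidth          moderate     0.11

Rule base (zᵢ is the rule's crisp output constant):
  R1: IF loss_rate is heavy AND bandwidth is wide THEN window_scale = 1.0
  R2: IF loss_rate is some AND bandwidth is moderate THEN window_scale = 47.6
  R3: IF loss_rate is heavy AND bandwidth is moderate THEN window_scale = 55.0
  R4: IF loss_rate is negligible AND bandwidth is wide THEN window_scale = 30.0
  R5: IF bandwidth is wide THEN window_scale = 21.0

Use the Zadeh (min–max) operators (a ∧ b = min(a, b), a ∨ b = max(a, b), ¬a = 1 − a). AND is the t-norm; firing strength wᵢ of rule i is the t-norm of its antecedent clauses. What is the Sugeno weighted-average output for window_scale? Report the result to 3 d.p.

R1 (z=1.0): heavy=0.97, wide=0.56; AND[min(a, b)] → w = 0.56
R2 (z=47.6): some=0.40, moderate=0.11; AND[min(a, b)] → w = 0.11
R3 (z=55.0): heavy=0.97, moderate=0.11; AND[min(a, b)] → w = 0.11
R4 (z=30.0): negligible=0.54, wide=0.56; AND[min(a, b)] → w = 0.54
R5 (z=21.0): wide=0.56 → w = 0.56
Weighted average = (0.56·1.0 + 0.11·47.6 + 0.11·55.0 + 0.54·30.0 + 0.56·21.0) / (0.56 + 0.11 + 0.11 + 0.54 + 0.56)
  = 39.8060 / 1.8800 = 21.173

21.173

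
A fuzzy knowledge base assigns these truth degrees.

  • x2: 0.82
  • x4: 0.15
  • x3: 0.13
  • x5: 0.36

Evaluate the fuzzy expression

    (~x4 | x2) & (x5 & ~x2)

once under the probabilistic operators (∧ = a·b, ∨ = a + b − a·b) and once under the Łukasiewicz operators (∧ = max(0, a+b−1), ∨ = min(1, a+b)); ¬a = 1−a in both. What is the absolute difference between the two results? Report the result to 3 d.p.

Under probabilistic:
  ~x4 = 1 − 0.1500 = 0.8500
  ~x4 | x2 = a + b − a·b on (0.8500, 0.8200) = 0.9730
  ~x2 = 1 − 0.8200 = 0.1800
  x5 & ~x2 = a·b on (0.3600, 0.1800) = 0.0648
  (~x4 | x2) & (x5 & ~x2) = a·b on (0.9730, 0.0648) = 0.0631
  → value = 0.0631
Under Łukasiewicz:
  ~x4 = 1 − 0.15 = 0.85
  ~x4 | x2 = min(1, a+b) on (0.85, 0.82) = 1.00
  ~x2 = 1 − 0.82 = 0.18
  x5 & ~x2 = max(0, a+b−1) on (0.36, 0.18) = 0.00
  (~x4 | x2) & (x5 & ~x2) = max(0, a+b−1) on (1.00, 0.00) = 0.00
  → value = 0.0000
|0.0631 − 0.0000| = 0.063

0.063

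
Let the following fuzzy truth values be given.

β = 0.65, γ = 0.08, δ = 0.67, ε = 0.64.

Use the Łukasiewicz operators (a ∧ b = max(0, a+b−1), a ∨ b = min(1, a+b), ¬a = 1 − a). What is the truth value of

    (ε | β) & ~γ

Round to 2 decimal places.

ε | β = min(1, a+b) on (0.64, 0.65) = 1.00
~γ = 1 − 0.08 = 0.92
(ε | β) & ~γ = max(0, a+b−1) on (1.00, 0.92) = 0.92

0.92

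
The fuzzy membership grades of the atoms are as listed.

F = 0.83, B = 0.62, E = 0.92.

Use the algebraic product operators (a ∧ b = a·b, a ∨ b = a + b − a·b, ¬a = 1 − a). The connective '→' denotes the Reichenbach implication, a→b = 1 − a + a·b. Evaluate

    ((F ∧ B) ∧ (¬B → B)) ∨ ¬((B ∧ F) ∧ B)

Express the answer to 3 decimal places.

0.821

F ∧ B = a·b on (0.8300, 0.6200) = 0.5146
¬B = 1 − 0.6200 = 0.3800
¬B → B  [Reichenbach: 1 − a + a·b] with a=0.3800, b=0.6200 → 0.8556
(F ∧ B) ∧ (¬B → B) = a·b on (0.5146, 0.8556) = 0.4403
B ∧ F = a·b on (0.6200, 0.8300) = 0.5146
(B ∧ F) ∧ B = a·b on (0.5146, 0.6200) = 0.3191
¬((B ∧ F) ∧ B) = 1 − 0.3191 = 0.6809
((F ∧ B) ∧ (¬B → B)) ∨ ¬((B ∧ F) ∧ B) = a + b − a·b on (0.4403, 0.6809) = 0.8214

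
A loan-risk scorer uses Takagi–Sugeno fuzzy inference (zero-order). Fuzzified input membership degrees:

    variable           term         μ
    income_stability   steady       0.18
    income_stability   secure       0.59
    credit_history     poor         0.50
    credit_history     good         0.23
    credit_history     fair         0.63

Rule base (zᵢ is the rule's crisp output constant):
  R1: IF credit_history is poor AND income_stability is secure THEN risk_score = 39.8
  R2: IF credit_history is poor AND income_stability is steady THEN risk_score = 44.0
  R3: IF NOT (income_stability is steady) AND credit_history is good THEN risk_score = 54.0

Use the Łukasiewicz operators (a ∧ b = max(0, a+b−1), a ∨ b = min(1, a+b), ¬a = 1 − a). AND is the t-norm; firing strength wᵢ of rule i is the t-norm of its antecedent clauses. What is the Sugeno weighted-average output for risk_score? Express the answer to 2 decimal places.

R1 (z=39.8): poor=0.50, secure=0.59; AND[max(0, a+b−1)] → w = 0.09
R2 (z=44.0): poor=0.50, steady=0.18; AND[max(0, a+b−1)] → w = 0.00
R3 (z=54.0): ¬steady=1−0.18=0.82, good=0.23; AND[max(0, a+b−1)] → w = 0.05
Weighted average = (0.09·39.8 + 0.00·44.0 + 0.05·54.0) / (0.09 + 0.00 + 0.05)
  = 6.2820 / 0.1400 = 44.87

44.87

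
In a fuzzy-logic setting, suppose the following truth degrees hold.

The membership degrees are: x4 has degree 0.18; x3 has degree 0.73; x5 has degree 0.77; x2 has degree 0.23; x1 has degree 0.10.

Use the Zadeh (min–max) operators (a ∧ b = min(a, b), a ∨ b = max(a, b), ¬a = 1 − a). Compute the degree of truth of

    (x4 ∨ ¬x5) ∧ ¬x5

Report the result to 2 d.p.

¬x5 = 1 − 0.77 = 0.23
x4 ∨ ¬x5 = max(a, b) on (0.18, 0.23) = 0.23
¬x5 = 1 − 0.77 = 0.23
(x4 ∨ ¬x5) ∧ ¬x5 = min(a, b) on (0.23, 0.23) = 0.23

0.23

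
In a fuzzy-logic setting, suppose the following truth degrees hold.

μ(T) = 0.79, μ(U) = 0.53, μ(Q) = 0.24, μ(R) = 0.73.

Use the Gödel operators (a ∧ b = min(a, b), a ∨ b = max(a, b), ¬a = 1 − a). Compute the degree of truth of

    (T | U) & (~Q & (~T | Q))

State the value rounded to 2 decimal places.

0.24

T | U = max(a, b) on (0.79, 0.53) = 0.79
~Q = 1 − 0.24 = 0.76
~T = 1 − 0.79 = 0.21
~T | Q = max(a, b) on (0.21, 0.24) = 0.24
~Q & (~T | Q) = min(a, b) on (0.76, 0.24) = 0.24
(T | U) & (~Q & (~T | Q)) = min(a, b) on (0.79, 0.24) = 0.24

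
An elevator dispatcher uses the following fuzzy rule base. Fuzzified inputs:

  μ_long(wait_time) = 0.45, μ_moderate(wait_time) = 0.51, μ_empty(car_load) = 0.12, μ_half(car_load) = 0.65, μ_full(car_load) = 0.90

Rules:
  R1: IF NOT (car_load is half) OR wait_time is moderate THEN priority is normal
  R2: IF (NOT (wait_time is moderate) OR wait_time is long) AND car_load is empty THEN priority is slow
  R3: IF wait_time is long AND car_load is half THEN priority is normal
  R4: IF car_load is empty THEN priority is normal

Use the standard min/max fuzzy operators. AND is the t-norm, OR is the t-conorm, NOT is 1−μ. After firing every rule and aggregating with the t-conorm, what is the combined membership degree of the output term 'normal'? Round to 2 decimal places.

0.51

R1: ¬half=1−0.65=0.35, moderate=0.51; OR[max(a, b)] → w = 0.51
R2: (¬moderate=1−0.51=0.49 OR long=0.45) = 0.49; AND[min(a, b)] with empty=0.12 → w = 0.12
R3: long=0.45, half=0.65; AND[min(a, b)] → w = 0.45
R4: empty=0.12 → w = 0.12
Rules with consequent 'normal': {R1, R3, R4} → strengths 0.51, 0.45, 0.12
Aggregate via t-conorm [max(a, b)]: 0.51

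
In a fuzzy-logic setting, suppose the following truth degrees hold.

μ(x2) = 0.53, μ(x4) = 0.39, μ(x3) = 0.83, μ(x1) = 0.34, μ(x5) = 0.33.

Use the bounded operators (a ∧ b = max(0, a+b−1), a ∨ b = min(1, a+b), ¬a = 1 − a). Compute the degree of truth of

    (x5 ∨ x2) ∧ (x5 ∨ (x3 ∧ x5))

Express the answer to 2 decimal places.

0.35

x5 ∨ x2 = min(1, a+b) on (0.33, 0.53) = 0.86
x3 ∧ x5 = max(0, a+b−1) on (0.83, 0.33) = 0.16
x5 ∨ (x3 ∧ x5) = min(1, a+b) on (0.33, 0.16) = 0.49
(x5 ∨ x2) ∧ (x5 ∨ (x3 ∧ x5)) = max(0, a+b−1) on (0.86, 0.49) = 0.35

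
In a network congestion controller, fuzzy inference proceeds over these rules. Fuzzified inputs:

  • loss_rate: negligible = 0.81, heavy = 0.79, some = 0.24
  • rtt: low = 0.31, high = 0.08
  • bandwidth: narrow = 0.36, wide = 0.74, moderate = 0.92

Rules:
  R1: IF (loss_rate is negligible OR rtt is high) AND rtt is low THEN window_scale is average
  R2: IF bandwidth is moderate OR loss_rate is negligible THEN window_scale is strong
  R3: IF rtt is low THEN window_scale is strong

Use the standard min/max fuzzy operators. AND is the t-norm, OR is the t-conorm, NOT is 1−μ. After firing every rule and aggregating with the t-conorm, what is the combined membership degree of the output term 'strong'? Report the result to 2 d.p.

R1: (negligible=0.81 OR high=0.08) = 0.81; AND[min(a, b)] with low=0.31 → w = 0.31
R2: moderate=0.92, negligible=0.81; OR[max(a, b)] → w = 0.92
R3: low=0.31 → w = 0.31
Rules with consequent 'strong': {R2, R3} → strengths 0.92, 0.31
Aggregate via t-conorm [max(a, b)]: 0.92

0.92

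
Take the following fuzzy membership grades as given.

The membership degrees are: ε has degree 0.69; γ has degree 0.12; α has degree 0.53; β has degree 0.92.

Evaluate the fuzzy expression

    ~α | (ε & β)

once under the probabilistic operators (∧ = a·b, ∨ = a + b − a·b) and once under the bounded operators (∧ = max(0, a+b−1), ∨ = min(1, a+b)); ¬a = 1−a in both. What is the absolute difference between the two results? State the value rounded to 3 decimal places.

0.194

Under probabilistic:
  ~α = 1 − 0.5300 = 0.4700
  ε & β = a·b on (0.6900, 0.9200) = 0.6348
  ~α | (ε & β) = a + b − a·b on (0.4700, 0.6348) = 0.8064
  → value = 0.8064
Under bounded:
  ~α = 1 − 0.53 = 0.47
  ε & β = max(0, a+b−1) on (0.69, 0.92) = 0.61
  ~α | (ε & β) = min(1, a+b) on (0.47, 0.61) = 1.00
  → value = 1.0000
|0.8064 − 1.0000| = 0.194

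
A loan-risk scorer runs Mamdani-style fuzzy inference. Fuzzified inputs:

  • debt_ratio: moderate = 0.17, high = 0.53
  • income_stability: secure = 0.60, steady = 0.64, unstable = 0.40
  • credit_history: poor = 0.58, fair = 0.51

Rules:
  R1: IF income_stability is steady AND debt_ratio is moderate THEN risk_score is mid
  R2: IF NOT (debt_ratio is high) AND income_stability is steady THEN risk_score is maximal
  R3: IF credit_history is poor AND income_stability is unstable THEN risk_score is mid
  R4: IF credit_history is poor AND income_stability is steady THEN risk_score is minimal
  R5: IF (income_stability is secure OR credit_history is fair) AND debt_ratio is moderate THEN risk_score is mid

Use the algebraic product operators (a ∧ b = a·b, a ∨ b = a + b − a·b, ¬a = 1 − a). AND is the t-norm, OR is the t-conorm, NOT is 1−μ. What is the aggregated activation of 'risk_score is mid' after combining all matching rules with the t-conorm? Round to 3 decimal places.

0.409

R1: steady=0.64, moderate=0.17; AND[a·b] → w = 0.1088
R2: ¬high=1−0.53=0.47, steady=0.64; AND[a·b] → w = 0.3008
R3: poor=0.58, unstable=0.40; AND[a·b] → w = 0.2320
R4: poor=0.58, steady=0.64; AND[a·b] → w = 0.3712
R5: (secure=0.60 OR fair=0.51) = 0.8040; AND[a·b] with moderate=0.17 → w = 0.1367
Rules with consequent 'mid': {R1, R3, R5} → strengths 0.1088, 0.2320, 0.1367
Aggregate via t-conorm [a + b − a·b]: 0.4091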